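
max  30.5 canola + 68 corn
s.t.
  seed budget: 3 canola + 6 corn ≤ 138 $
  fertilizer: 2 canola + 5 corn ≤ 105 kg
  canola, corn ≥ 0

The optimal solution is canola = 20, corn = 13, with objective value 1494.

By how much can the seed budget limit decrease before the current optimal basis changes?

Binding constraints: seed budget, fertilizer. The basis is B = [[3,6],[2,5]] with det 3.
Per unit decrease in seed budget, x* moves by d = (-1.6667, 0.6667).
The basis stays optimal until canola reaches 0; allowable decrease = 12 $.

12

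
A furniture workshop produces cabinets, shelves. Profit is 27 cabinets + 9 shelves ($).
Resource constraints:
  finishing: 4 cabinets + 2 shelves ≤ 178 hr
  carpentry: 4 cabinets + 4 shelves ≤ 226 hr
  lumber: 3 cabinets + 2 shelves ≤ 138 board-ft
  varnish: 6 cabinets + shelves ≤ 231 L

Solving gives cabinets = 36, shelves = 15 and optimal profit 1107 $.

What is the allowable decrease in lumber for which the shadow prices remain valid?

22.5

Binding constraints: lumber, varnish. The basis is B = [[3,2],[6,1]] with det -9.
Per unit decrease in lumber, x* moves by d = (0.1111, -0.6667).
The basis stays optimal until shelves reaches 0; allowable decrease = 22.5 board-ft.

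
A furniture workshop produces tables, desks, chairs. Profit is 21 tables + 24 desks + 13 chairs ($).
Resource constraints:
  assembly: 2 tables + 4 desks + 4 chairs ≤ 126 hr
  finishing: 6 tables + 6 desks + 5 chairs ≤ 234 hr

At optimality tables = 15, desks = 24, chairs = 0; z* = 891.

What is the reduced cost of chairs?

-8

At the optimum: assembly uses 126 of 126 (binding); finishing uses 234 of 234 (binding).
Dual feasibility on the basic columns requires 2·y_assembly + 6·y_finishing = 21, 4·y_assembly + 6·y_finishing = 24.
Solving: y_assembly = 1.5, y_finishing = 3.
Reduced cost of chairs: c₃ − yᵀa₃ = 13 − (1.5·4 + 3·5) = 13 − 21 = -8.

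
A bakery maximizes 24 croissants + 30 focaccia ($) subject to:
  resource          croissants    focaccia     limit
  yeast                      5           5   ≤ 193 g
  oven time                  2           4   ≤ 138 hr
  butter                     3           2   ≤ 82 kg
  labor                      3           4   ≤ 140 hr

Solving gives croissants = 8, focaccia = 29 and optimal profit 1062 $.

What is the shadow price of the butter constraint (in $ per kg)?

Check each constraint at x*: yeast 185/193 (slack 8); oven time 132/138 (slack 6); butter 82/82 (tight); labor 140/140 (tight).
By complementary slackness, y = 0 for the non-binding constraints.
From A_Bᵀ y = c: 3·y_butter + 3·y_labor = 24; 2·y_butter + 4·y_labor = 30.
→ y_butter = 1 and y_labor = 7.
Shadow price of butter = 1.

1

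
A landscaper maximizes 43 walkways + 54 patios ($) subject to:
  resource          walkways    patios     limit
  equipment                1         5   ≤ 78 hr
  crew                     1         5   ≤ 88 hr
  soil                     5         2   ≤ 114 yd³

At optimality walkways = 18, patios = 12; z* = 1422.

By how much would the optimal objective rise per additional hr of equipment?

At the optimum: equipment uses 78 of 78 (binding); crew uses 78 of 88 (slack = 10); soil uses 114 of 114 (binding).
Slack constraints have shadow price 0 (complementary slackness).
Dual feasibility on the basic columns requires 1·y_equipment + 5·y_soil = 43, 5·y_equipment + 2·y_soil = 54.
Solving: y_equipment = 8, y_soil = 7.
Shadow price of equipment = 8.

8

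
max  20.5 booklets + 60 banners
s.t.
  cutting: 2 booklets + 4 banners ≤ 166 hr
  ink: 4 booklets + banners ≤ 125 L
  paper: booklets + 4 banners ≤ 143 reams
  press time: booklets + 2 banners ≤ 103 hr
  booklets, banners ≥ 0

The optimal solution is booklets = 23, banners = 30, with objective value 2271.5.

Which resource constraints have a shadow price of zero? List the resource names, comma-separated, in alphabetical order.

cutting: 166/166 (binding)
ink: 122/125 (slack 3)
paper: 143/143 (binding)
press time: 83/103 (slack 20)
By complementary slackness, a constraint with positive slack has shadow price 0 → ink, press time.

ink, press time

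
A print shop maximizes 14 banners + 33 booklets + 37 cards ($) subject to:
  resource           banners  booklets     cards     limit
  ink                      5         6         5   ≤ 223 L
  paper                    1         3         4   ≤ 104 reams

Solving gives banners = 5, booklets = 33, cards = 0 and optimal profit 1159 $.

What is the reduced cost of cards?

Both ink and paper are binding at x*.
The binding rows give the dual system: 5·y_ink + 1·y_paper = 14 and 6·y_ink + 3·y_paper = 33.
This yields shadow prices y_ink = 1, y_paper = 9.
Reduced cost of cards: c₃ − yᵀa₃ = 37 − (1·5 + 9·4) = 37 − 41 = -4.

-4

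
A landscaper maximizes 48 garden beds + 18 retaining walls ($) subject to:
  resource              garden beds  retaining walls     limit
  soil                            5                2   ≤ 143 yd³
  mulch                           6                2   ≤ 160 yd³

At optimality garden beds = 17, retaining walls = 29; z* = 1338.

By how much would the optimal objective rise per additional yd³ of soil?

Both soil and mulch are binding at x*.
The binding rows give the dual system: 5·y_soil + 6·y_mulch = 48 and 2·y_soil + 2·y_mulch = 18.
Solving: y_soil = 6, y_mulch = 3.
Shadow price of soil = 6.

6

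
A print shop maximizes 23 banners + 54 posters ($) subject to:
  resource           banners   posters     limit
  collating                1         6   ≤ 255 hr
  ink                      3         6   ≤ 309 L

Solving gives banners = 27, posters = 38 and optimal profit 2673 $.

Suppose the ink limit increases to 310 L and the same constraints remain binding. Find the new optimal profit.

Check each constraint at x*: collating 255/255 (tight); ink 309/309 (tight).
Dual feasibility on the basic columns requires 1·y_collating + 3·y_ink = 23, 6·y_collating + 6·y_ink = 54.
This yields shadow prices y_collating = 2, y_ink = 7.
Δz = y_ink·Δb = 7 × (1) = 7, so new z* = 2673 + 7 = 2680.

2680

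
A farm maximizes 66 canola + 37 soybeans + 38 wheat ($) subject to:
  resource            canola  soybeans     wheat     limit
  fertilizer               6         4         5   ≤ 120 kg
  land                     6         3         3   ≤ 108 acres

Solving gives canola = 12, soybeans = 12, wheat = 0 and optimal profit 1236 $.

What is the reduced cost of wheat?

Check each constraint at x*: fertilizer 120/120 (tight); land 108/108 (tight).
Dual feasibility on the basic columns requires 6·y_fertilizer + 6·y_land = 66, 4·y_fertilizer + 3·y_land = 37.
Solving: y_fertilizer = 4, y_land = 7.
Reduced cost of wheat: c₃ − yᵀa₃ = 38 − (4·5 + 7·3) = 38 − 41 = -3.

-3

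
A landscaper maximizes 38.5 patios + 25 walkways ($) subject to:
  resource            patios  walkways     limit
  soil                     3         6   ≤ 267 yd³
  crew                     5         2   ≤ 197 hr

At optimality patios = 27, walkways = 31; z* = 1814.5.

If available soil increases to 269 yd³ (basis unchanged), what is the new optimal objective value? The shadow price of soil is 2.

1818.5

Δb = 2, so new z* = 1814.5 + (2)·(2) = 1814.5 + 4 = 1818.5.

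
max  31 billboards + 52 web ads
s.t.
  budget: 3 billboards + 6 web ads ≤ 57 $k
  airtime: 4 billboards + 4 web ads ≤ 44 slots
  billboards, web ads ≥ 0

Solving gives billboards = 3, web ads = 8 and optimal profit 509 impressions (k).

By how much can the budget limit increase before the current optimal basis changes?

9

Binding constraints: budget, airtime. The basis is B = [[3,6],[4,4]] with det -12.
Per unit increase in budget, x* moves by d = (-0.3333, 0.3333).
The basis stays optimal until billboards reaches 0; allowable increase = 9 $k.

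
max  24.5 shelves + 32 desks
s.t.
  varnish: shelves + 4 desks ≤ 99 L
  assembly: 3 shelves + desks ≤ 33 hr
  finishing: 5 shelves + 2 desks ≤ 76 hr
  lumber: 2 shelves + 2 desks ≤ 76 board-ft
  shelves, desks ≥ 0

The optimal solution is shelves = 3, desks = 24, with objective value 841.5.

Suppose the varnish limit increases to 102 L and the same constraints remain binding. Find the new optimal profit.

861

Binding: varnish and assembly. Non-binding: finishing (13 unused), lumber (22 unused).
Since finishing, lumber are not tight, their duals are 0.
From A_Bᵀ y = c: 1·y_varnish + 3·y_assembly = 24.5; 4·y_varnish + 1·y_assembly = 32.
→ y_varnish = 6.5 and y_assembly = 6.
Δz = y_varnish·Δb = 6.5 × (3) = 19.5, so new z* = 841.5 + 19.5 = 861.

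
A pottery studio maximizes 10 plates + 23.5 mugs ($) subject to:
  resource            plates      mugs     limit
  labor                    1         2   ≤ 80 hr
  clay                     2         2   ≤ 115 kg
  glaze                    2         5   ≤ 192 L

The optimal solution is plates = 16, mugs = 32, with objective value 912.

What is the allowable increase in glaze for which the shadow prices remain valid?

8

Binding constraints: labor, glaze. The basis is B = [[1,2],[2,5]] with det 1.
Per unit increase in glaze, x* moves by d = (-2, 1).
The basis stays optimal until plates reaches 0; allowable increase = 8 L.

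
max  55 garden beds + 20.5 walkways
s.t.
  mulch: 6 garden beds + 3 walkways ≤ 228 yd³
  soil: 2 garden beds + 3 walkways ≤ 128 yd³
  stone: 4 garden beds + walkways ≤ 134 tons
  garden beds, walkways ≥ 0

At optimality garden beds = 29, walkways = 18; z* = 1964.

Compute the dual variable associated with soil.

0

At the optimum: mulch uses 228 of 228 (binding); soil uses 112 of 128 (slack = 16); stone uses 134 of 134 (binding).
Slack constraints have shadow price 0 (complementary slackness).
The binding rows give the dual system: 6·y_mulch + 4·y_stone = 55 and 3·y_mulch + 1·y_stone = 20.5.
Solving: y_mulch = 4.5, y_stone = 7.
Shadow price of soil = 0.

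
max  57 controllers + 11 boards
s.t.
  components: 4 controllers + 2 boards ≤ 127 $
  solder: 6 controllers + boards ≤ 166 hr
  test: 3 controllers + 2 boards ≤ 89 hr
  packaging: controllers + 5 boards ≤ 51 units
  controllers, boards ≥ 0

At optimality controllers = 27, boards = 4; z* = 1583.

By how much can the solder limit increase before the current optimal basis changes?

12

Binding constraints: solder, test. The basis is B = [[6,1],[3,2]] with det 9.
Per unit increase in solder, x* moves by d = (0.2222, -0.3333).
The basis stays optimal until boards reaches 0; allowable increase = 12 hr.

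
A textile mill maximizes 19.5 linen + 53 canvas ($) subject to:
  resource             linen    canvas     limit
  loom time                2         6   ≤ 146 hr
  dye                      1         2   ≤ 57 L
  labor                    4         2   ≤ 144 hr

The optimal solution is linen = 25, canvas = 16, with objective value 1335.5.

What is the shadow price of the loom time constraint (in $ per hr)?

7

Check each constraint at x*: loom time 146/146 (tight); dye 57/57 (tight); labor 132/144 (slack 12).
By complementary slackness, y = 0 for the non-binding constraint.
Dual feasibility on the basic columns requires 2·y_loom time + 1·y_dye = 19.5, 6·y_loom time + 2·y_dye = 53.
→ y_loom time = 7 and y_dye = 5.5.
Shadow price of loom time = 7.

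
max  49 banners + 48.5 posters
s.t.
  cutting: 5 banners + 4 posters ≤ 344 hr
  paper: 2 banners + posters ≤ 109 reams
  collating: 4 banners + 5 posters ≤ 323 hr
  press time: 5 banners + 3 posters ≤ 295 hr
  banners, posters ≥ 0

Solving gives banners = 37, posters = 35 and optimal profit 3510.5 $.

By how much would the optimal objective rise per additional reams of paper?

Binding: paper and collating. Non-binding: cutting (19 unused), press time (5 unused).
By complementary slackness, y = 0 for the non-binding constraints.
The binding rows give the dual system: 2·y_paper + 4·y_collating = 49 and 1·y_paper + 5·y_collating = 48.5.
This yields shadow prices y_paper = 8.5, y_collating = 8.
Shadow price of paper = 8.5.

8.5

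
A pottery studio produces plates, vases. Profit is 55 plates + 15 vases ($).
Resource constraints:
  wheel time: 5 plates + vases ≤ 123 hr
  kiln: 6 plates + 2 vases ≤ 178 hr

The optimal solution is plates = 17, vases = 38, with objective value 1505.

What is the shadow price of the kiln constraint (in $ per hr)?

5

At the optimum: wheel time uses 123 of 123 (binding); kiln uses 178 of 178 (binding).
The binding rows give the dual system: 5·y_wheel time + 6·y_kiln = 55 and 1·y_wheel time + 2·y_kiln = 15.
→ y_wheel time = 5 and y_kiln = 5.
Shadow price of kiln = 5.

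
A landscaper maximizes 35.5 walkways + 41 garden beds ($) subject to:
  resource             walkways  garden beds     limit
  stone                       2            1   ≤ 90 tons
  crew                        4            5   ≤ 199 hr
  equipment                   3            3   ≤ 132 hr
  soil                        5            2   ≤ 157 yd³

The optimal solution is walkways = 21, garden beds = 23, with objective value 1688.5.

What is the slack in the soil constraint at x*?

soil used = 5·21 + 2·23 = 151; slack = 157 − 151 = 6.

6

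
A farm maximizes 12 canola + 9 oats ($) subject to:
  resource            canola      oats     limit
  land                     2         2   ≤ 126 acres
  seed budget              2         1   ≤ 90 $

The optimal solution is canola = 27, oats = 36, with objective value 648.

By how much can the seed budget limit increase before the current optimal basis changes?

Binding constraints: land, seed budget. The basis is B = [[2,2],[2,1]] with det -2.
Per unit increase in seed budget, x* moves by d = (1, -1).
The basis stays optimal until oats reaches 0; allowable increase = 36 $.

36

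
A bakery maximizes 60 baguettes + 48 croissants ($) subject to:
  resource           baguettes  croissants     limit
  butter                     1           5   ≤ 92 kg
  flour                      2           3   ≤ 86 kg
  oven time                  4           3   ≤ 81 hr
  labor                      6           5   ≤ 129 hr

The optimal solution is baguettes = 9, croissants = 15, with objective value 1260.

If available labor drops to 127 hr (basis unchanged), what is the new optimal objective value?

1248

Check each constraint at x*: butter 84/92 (slack 8); flour 63/86 (slack 23); oven time 81/81 (tight); labor 129/129 (tight).
Slack constraints have shadow price 0 (complementary slackness).
From A_Bᵀ y = c: 4·y_oven time + 6·y_labor = 60; 3·y_oven time + 5·y_labor = 48.
Solving: y_oven time = 6, y_labor = 6.
Δz = y_labor·Δb = 6 × (-2) = -12, so new z* = 1260 − 12 = 1248.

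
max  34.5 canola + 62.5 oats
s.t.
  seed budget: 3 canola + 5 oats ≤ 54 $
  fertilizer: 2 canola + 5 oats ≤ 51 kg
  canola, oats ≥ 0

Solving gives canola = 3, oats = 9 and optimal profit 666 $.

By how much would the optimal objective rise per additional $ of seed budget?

9.5

Check each constraint at x*: seed budget 54/54 (tight); fertilizer 51/51 (tight).
The binding rows give the dual system: 3·y_seed budget + 2·y_fertilizer = 34.5 and 5·y_seed budget + 5·y_fertilizer = 62.5.
→ y_seed budget = 9.5 and y_fertilizer = 3.
Shadow price of seed budget = 9.5.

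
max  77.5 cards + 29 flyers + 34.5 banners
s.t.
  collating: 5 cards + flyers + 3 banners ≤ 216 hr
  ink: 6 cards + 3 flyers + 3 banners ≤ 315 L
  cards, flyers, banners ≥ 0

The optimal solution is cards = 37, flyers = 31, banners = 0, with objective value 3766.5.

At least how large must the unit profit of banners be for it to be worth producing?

42

At the optimum: collating uses 216 of 216 (binding); ink uses 315 of 315 (binding).
The binding rows give the dual system: 5·y_collating + 6·y_ink = 77.5 and 1·y_collating + 3·y_ink = 29.
→ y_collating = 6.5 and y_ink = 7.5.
banners enters the basis when its profit ≥ yᵀa₃ = 6.5·3 + 7.5·3 = 42.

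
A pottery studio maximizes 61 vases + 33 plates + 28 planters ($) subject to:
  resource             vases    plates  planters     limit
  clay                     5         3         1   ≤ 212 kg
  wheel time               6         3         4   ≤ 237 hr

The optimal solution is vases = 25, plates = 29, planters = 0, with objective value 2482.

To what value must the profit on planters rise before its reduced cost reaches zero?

Check each constraint at x*: clay 212/212 (tight); wheel time 237/237 (tight).
The binding rows give the dual system: 5·y_clay + 6·y_wheel time = 61 and 3·y_clay + 3·y_wheel time = 33.
→ y_clay = 5 and y_wheel time = 6.
planters enters the basis when its profit ≥ yᵀa₃ = 5·1 + 6·4 = 29.

29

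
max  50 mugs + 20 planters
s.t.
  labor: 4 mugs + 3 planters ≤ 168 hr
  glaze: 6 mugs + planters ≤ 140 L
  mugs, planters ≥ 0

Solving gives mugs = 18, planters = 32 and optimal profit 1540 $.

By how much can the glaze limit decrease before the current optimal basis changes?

Binding constraints: labor, glaze. The basis is B = [[4,3],[6,1]] with det -14.
Per unit decrease in glaze, x* moves by d = (-0.2143, 0.2857).
The basis stays optimal until mugs reaches 0; allowable decrease = 84 L.

84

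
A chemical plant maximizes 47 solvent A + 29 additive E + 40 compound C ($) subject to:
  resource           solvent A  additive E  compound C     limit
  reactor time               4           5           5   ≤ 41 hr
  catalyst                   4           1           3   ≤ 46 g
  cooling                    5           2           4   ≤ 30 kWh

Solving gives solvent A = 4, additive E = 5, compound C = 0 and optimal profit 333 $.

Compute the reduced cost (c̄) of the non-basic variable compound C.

-3

At the optimum: reactor time uses 41 of 41 (binding); catalyst uses 21 of 46 (slack = 25); cooling uses 30 of 30 (binding).
Since catalyst is not tight, its dual is 0.
Dual feasibility on the basic columns requires 4·y_reactor time + 5·y_cooling = 47, 5·y_reactor time + 2·y_cooling = 29.
This yields shadow prices y_reactor time = 3, y_cooling = 7.
Reduced cost of compound C: c₃ − yᵀa₃ = 40 − (3·5 + 7·4) = 40 − 43 = -3.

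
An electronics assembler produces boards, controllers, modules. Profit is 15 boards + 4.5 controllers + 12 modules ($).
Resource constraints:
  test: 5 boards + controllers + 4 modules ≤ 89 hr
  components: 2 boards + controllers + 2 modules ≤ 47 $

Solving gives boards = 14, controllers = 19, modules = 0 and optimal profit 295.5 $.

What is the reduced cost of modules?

-1

At the optimum: test uses 89 of 89 (binding); components uses 47 of 47 (binding).
The binding rows give the dual system: 5·y_test + 2·y_components = 15 and 1·y_test + 1·y_components = 4.5.
This yields shadow prices y_test = 2, y_components = 2.5.
Reduced cost of modules: c₃ − yᵀa₃ = 12 − (2·4 + 2.5·2) = 12 − 13 = -1.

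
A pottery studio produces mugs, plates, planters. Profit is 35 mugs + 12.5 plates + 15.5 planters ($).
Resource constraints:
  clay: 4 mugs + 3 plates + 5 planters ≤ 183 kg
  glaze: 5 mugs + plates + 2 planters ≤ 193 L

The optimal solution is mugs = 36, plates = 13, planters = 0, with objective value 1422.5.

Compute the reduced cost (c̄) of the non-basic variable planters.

Both clay and glaze are binding at x*.
Dual feasibility on the basic columns requires 4·y_clay + 5·y_glaze = 35, 3·y_clay + 1·y_glaze = 12.5.
Solving: y_clay = 2.5, y_glaze = 5.
Reduced cost of planters: c₃ − yᵀa₃ = 15.5 − (2.5·5 + 5·2) = 15.5 − 22.5 = -7.

-7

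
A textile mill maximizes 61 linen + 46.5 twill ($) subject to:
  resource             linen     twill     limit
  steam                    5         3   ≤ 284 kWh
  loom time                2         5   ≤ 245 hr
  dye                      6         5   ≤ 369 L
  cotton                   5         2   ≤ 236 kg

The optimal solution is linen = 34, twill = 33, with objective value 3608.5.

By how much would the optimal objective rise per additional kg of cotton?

At the optimum: steam uses 269 of 284 (slack = 15); loom time uses 233 of 245 (slack = 12); dye uses 369 of 369 (binding); cotton uses 236 of 236 (binding).
Slack constraints have shadow price 0 (complementary slackness).
From A_Bᵀ y = c: 6·y_dye + 5·y_cotton = 61; 5·y_dye + 2·y_cotton = 46.5.
This yields shadow prices y_dye = 8.5, y_cotton = 2.
Shadow price of cotton = 2.

2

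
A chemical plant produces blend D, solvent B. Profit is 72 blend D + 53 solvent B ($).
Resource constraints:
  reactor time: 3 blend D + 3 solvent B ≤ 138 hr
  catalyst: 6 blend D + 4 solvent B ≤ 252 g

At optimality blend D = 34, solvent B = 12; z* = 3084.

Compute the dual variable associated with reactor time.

5

Check each constraint at x*: reactor time 138/138 (tight); catalyst 252/252 (tight).
From A_Bᵀ y = c: 3·y_reactor time + 6·y_catalyst = 72; 3·y_reactor time + 4·y_catalyst = 53.
Solving: y_reactor time = 5, y_catalyst = 9.5.
Shadow price of reactor time = 5.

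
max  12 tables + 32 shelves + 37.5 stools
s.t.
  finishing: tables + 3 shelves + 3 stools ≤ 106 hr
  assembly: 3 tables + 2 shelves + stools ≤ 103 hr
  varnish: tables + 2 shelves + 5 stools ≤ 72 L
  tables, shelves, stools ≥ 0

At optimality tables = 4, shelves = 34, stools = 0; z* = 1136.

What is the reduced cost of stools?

-6.5

Binding: finishing and varnish. Non-binding: assembly (23 unused).
By complementary slackness, y = 0 for the non-binding constraint.
From A_Bᵀ y = c: 1·y_finishing + 1·y_varnish = 12; 3·y_finishing + 2·y_varnish = 32.
Solving: y_finishing = 8, y_varnish = 4.
Reduced cost of stools: c₃ − yᵀa₃ = 37.5 − (8·3 + 4·5) = 37.5 − 44 = -6.5.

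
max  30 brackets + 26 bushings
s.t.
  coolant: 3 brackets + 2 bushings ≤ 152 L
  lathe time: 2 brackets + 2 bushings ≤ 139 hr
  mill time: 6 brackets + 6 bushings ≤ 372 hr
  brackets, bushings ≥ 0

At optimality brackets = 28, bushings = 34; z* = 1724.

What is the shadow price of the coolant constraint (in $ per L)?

4

Binding: coolant and mill time. Non-binding: lathe time (15 unused).
Since lathe time is not tight, its dual is 0.
The binding rows give the dual system: 3·y_coolant + 6·y_mill time = 30 and 2·y_coolant + 6·y_mill time = 26.
Solving: y_coolant = 4, y_mill time = 3.
Shadow price of coolant = 4.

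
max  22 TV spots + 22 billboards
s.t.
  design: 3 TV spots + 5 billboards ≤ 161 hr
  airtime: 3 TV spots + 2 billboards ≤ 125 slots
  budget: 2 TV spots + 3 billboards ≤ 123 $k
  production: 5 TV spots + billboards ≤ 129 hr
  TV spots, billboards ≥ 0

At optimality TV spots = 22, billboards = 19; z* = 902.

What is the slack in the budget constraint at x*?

budget used = 2·22 + 3·19 = 101; slack = 123 − 101 = 22.

22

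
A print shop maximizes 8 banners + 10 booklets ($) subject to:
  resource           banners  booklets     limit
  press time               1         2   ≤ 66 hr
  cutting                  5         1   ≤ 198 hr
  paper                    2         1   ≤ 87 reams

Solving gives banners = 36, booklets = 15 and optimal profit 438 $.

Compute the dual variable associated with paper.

2

At the optimum: press time uses 66 of 66 (binding); cutting uses 195 of 198 (slack = 3); paper uses 87 of 87 (binding).
By complementary slackness, y = 0 for the non-binding constraint.
From A_Bᵀ y = c: 1·y_press time + 2·y_paper = 8; 2·y_press time + 1·y_paper = 10.
→ y_press time = 4 and y_paper = 2.
Shadow price of paper = 2.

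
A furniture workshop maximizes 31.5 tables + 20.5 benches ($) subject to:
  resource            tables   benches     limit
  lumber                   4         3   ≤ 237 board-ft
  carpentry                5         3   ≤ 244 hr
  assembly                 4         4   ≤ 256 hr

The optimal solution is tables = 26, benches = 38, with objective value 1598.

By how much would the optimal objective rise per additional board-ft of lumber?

At the optimum: lumber uses 218 of 237 (slack = 19); carpentry uses 244 of 244 (binding); assembly uses 256 of 256 (binding).
Slack constraints have shadow price 0 (complementary slackness).
From A_Bᵀ y = c: 5·y_carpentry + 4·y_assembly = 31.5; 3·y_carpentry + 4·y_assembly = 20.5.
This yields shadow prices y_carpentry = 5.5, y_assembly = 1.
Shadow price of lumber = 0.

0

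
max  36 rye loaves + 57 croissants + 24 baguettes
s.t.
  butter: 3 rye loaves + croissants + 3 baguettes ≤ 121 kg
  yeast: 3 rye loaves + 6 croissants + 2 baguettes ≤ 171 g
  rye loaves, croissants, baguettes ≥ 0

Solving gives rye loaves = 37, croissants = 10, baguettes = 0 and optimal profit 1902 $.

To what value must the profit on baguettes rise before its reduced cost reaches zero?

Both butter and yeast are binding at x*.
Dual feasibility on the basic columns requires 3·y_butter + 3·y_yeast = 36, 1·y_butter + 6·y_yeast = 57.
This yields shadow prices y_butter = 3, y_yeast = 9.
baguettes enters the basis when its profit ≥ yᵀa₃ = 3·3 + 9·2 = 27.

27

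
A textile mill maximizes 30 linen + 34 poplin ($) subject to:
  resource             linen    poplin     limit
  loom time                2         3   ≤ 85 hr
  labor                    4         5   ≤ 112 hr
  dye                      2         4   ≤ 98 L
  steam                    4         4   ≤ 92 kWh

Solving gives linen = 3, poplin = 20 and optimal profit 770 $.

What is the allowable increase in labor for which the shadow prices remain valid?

3

Binding constraints: labor, steam. The basis is B = [[4,5],[4,4]] with det -4.
Per unit increase in labor, x* moves by d = (-1, 1).
The basis stays optimal until linen reaches 0; allowable increase = 3 hr.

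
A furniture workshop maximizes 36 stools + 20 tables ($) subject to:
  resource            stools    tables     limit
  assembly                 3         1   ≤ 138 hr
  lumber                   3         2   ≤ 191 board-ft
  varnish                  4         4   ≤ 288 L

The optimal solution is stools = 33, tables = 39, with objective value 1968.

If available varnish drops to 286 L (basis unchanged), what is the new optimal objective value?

1962

Binding: assembly and varnish. Non-binding: lumber (14 unused).
By complementary slackness, y = 0 for the non-binding constraint.
Dual feasibility on the basic columns requires 3·y_assembly + 4·y_varnish = 36, 1·y_assembly + 4·y_varnish = 20.
→ y_assembly = 8 and y_varnish = 3.
Δz = y_varnish·Δb = 3 × (-2) = -6, so new z* = 1968 − 6 = 1962.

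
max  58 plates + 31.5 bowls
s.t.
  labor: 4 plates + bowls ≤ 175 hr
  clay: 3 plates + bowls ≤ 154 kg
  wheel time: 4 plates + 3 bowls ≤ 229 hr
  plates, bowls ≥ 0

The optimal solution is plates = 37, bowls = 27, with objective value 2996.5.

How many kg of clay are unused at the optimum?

clay used = 3·37 + 1·27 = 138; slack = 154 − 138 = 16.

16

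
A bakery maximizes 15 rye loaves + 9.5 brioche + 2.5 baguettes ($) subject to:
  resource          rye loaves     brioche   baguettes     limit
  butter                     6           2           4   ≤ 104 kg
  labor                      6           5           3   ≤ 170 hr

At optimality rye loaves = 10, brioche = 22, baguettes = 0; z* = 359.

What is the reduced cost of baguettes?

-6

Both butter and labor are binding at x*.
The binding rows give the dual system: 6·y_butter + 6·y_labor = 15 and 2·y_butter + 5·y_labor = 9.5.
→ y_butter = 1 and y_labor = 1.5.
Reduced cost of baguettes: c₃ − yᵀa₃ = 2.5 − (1·4 + 1.5·3) = 2.5 − 8.5 = -6.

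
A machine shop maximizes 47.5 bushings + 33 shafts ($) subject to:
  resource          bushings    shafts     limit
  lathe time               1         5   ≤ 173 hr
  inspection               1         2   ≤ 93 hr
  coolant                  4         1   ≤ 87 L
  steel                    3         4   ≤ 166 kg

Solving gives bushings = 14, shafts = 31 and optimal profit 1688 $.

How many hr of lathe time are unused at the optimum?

lathe time used = 1·14 + 5·31 = 169; slack = 173 − 169 = 4.

4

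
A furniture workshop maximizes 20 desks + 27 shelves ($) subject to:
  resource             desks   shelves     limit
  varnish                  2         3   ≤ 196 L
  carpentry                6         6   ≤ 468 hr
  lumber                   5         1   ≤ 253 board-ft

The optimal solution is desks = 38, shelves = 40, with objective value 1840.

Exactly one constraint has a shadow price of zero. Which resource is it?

lumber

varnish: 196/196 (binding)
carpentry: 468/468 (binding)
lumber: 230/253 (slack 23)
By complementary slackness, a constraint with positive slack has shadow price 0 → lumber.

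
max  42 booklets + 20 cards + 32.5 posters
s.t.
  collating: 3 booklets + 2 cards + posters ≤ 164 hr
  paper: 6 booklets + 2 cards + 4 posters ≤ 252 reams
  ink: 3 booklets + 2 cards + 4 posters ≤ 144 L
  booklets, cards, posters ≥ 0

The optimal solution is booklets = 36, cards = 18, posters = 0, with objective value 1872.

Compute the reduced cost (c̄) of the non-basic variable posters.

-7.5

At the optimum: collating uses 144 of 164 (slack = 20); paper uses 252 of 252 (binding); ink uses 144 of 144 (binding).
Since collating is not tight, its dual is 0.
From A_Bᵀ y = c: 6·y_paper + 3·y_ink = 42; 2·y_paper + 2·y_ink = 20.
Solving: y_paper = 4, y_ink = 6.
Reduced cost of posters: c₃ − yᵀa₃ = 32.5 − (4·4 + 6·4) = 32.5 − 40 = -7.5.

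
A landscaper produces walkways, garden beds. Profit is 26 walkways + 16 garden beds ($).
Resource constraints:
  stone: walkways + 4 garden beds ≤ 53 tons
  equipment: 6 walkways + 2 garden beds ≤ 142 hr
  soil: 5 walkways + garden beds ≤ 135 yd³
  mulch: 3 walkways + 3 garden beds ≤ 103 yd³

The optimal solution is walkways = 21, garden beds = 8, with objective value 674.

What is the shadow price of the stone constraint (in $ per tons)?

2

Check each constraint at x*: stone 53/53 (tight); equipment 142/142 (tight); soil 113/135 (slack 22); mulch 87/103 (slack 16).
Slack constraints have shadow price 0 (complementary slackness).
From A_Bᵀ y = c: 1·y_stone + 6·y_equipment = 26; 4·y_stone + 2·y_equipment = 16.
This yields shadow prices y_stone = 2, y_equipment = 4.
Shadow price of stone = 2.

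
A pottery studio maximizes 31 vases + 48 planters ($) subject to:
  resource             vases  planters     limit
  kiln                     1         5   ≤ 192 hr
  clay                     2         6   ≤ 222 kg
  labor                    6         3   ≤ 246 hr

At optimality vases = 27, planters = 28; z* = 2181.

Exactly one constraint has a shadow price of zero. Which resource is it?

kiln

kiln: 167/192 (slack 25)
clay: 222/222 (binding)
labor: 246/246 (binding)
By complementary slackness, a constraint with positive slack has shadow price 0 → kiln.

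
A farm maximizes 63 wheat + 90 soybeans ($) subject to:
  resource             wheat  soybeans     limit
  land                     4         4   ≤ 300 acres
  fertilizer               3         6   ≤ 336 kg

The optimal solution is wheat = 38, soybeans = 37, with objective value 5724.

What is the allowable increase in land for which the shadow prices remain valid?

Binding constraints: land, fertilizer. The basis is B = [[4,4],[3,6]] with det 12.
Per unit increase in land, x* moves by d = (0.5, -0.25).
The basis stays optimal until soybeans reaches 0; allowable increase = 148 acres.

148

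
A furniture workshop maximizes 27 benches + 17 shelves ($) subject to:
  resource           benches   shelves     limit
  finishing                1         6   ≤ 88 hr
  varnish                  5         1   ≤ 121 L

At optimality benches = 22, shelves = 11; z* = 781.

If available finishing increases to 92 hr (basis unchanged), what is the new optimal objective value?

789

At the optimum: finishing uses 88 of 88 (binding); varnish uses 121 of 121 (binding).
The binding rows give the dual system: 1·y_finishing + 5·y_varnish = 27 and 6·y_finishing + 1·y_varnish = 17.
This yields shadow prices y_finishing = 2, y_varnish = 5.
Δz = y_finishing·Δb = 2 × (4) = 8, so new z* = 781 + 8 = 789.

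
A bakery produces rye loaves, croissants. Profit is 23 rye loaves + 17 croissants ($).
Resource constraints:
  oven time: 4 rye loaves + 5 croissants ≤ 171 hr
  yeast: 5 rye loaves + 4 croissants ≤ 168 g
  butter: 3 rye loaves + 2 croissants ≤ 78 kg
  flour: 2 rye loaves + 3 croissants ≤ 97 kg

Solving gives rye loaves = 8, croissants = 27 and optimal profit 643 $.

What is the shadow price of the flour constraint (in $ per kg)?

1

At the optimum: oven time uses 167 of 171 (slack = 4); yeast uses 148 of 168 (slack = 20); butter uses 78 of 78 (binding); flour uses 97 of 97 (binding).
Slack constraints have shadow price 0 (complementary slackness).
The binding rows give the dual system: 3·y_butter + 2·y_flour = 23 and 2·y_butter + 3·y_flour = 17.
This yields shadow prices y_butter = 7, y_flour = 1.
Shadow price of flour = 1.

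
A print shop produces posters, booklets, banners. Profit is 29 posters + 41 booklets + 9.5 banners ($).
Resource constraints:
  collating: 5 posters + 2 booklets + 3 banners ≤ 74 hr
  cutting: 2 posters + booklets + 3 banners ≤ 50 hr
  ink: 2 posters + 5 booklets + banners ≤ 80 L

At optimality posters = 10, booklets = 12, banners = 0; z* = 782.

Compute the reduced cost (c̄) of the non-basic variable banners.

At the optimum: collating uses 74 of 74 (binding); cutting uses 32 of 50 (slack = 18); ink uses 80 of 80 (binding).
By complementary slackness, y = 0 for the non-binding constraint.
The binding rows give the dual system: 5·y_collating + 2·y_ink = 29 and 2·y_collating + 5·y_ink = 41.
This yields shadow prices y_collating = 3, y_ink = 7.
Reduced cost of banners: c₃ − yᵀa₃ = 9.5 − (3·3 + 7·1) = 9.5 − 16 = -6.5.

-6.5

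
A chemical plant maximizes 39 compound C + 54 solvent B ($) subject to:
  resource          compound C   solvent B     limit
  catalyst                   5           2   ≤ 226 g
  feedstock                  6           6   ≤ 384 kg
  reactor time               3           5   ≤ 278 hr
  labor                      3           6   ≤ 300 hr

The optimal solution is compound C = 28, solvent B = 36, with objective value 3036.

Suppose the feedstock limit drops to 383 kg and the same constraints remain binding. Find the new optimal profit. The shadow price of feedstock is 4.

3032

Δb = -1, so new z* = 3036 + (4)·(-1) = 3036 − 4 = 3032.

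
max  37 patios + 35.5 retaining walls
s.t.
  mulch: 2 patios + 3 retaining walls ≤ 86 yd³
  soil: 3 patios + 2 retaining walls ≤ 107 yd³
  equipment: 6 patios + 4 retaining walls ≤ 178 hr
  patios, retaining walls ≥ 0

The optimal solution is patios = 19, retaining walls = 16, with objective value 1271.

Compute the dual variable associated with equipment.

At the optimum: mulch uses 86 of 86 (binding); soil uses 89 of 107 (slack = 18); equipment uses 178 of 178 (binding).
Since soil is not tight, its dual is 0.
From A_Bᵀ y = c: 2·y_mulch + 6·y_equipment = 37; 3·y_mulch + 4·y_equipment = 35.5.
This yields shadow prices y_mulch = 6.5, y_equipment = 4.
Shadow price of equipment = 4.

4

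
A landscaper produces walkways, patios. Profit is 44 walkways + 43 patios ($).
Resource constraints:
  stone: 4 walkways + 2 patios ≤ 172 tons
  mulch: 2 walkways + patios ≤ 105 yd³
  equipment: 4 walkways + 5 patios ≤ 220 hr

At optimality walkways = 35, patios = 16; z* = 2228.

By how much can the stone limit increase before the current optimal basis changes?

Binding constraints: stone, equipment. The basis is B = [[4,2],[4,5]] with det 12.
Per unit increase in stone, x* moves by d = (0.4167, -0.3333).
The basis stays optimal until mulch becomes binding; allowable increase = 38 tons.

38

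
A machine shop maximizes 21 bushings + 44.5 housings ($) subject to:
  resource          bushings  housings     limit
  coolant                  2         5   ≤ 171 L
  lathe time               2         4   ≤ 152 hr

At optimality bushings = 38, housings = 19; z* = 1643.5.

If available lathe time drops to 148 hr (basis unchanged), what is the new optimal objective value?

1611.5

At the optimum: coolant uses 171 of 171 (binding); lathe time uses 152 of 152 (binding).
From A_Bᵀ y = c: 2·y_coolant + 2·y_lathe time = 21; 5·y_coolant + 4·y_lathe time = 44.5.
→ y_coolant = 2.5 and y_lathe time = 8.
Δz = y_lathe time·Δb = 8 × (-4) = -32, so new z* = 1643.5 − 32 = 1611.5.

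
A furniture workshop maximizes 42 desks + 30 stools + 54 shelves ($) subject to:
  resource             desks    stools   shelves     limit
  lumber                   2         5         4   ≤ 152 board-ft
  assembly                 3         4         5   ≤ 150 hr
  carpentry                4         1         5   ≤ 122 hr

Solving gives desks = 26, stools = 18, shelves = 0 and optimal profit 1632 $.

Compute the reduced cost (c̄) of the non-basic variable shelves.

At the optimum: lumber uses 142 of 152 (slack = 10); assembly uses 150 of 150 (binding); carpentry uses 122 of 122 (binding).
Slack constraints have shadow price 0 (complementary slackness).
The binding rows give the dual system: 3·y_assembly + 4·y_carpentry = 42 and 4·y_assembly + 1·y_carpentry = 30.
→ y_assembly = 6 and y_carpentry = 6.
Reduced cost of shelves: c₃ − yᵀa₃ = 54 − (6·5 + 6·5) = 54 − 60 = -6.

-6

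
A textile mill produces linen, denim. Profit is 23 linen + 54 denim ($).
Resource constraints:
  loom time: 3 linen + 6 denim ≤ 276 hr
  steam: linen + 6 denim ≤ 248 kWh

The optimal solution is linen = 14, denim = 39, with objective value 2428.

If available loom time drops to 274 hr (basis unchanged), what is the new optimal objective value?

Both loom time and steam are binding at x*.
From A_Bᵀ y = c: 3·y_loom time + 1·y_steam = 23; 6·y_loom time + 6·y_steam = 54.
This yields shadow prices y_loom time = 7, y_steam = 2.
Δz = y_loom time·Δb = 7 × (-2) = -14, so new z* = 2428 − 14 = 2414.

2414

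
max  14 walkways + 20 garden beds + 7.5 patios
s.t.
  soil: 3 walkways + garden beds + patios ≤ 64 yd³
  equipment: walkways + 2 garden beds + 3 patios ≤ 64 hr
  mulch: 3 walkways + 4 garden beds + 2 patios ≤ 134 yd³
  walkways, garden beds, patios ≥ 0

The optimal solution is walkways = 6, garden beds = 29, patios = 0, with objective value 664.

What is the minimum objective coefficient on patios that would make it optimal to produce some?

14

Check each constraint at x*: soil 47/64 (slack 17); equipment 64/64 (tight); mulch 134/134 (tight).
Since soil is not tight, its dual is 0.
Dual feasibility on the basic columns requires 1·y_equipment + 3·y_mulch = 14, 2·y_equipment + 4·y_mulch = 20.
Solving: y_equipment = 2, y_mulch = 4.
patios enters the basis when its profit ≥ yᵀa₃ = 2·3 + 4·2 = 14.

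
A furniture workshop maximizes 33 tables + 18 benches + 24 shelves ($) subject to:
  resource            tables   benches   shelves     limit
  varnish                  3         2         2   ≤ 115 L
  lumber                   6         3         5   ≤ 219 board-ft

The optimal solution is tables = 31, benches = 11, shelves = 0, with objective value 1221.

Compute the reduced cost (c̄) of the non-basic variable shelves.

At the optimum: varnish uses 115 of 115 (binding); lumber uses 219 of 219 (binding).
From A_Bᵀ y = c: 3·y_varnish + 6·y_lumber = 33; 2·y_varnish + 3·y_lumber = 18.
→ y_varnish = 3 and y_lumber = 4.
Reduced cost of shelves: c₃ − yᵀa₃ = 24 − (3·2 + 4·5) = 24 − 26 = -2.

-2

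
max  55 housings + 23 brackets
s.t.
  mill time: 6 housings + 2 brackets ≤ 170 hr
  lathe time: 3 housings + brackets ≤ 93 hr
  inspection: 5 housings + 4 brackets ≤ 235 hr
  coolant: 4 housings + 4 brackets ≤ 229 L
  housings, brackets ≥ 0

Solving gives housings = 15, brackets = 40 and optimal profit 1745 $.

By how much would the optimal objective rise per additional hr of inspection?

Binding: mill time and inspection. Non-binding: lathe time (8 unused), coolant (9 unused).
Since lathe time, coolant are not tight, their duals are 0.
From A_Bᵀ y = c: 6·y_mill time + 5·y_inspection = 55; 2·y_mill time + 4·y_inspection = 23.
→ y_mill time = 7.5 and y_inspection = 2.
Shadow price of inspection = 2.

2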